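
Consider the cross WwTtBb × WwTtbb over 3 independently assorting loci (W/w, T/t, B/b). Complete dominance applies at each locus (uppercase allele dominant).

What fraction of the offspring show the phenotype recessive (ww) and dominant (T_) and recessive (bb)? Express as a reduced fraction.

WwTtBb gametes: WTB×1, WTb×1, WtB×1, Wtb×1, wTB×1, wTb×1, wtB×1, wtb×1
WwTtbb gametes: WTb×2, Wtb×2, wTb×2, wtb×2
WwTtBb×WwTtbb grid (8·8=64): WWTTBb=2 WWTTbb=2 WWTtBb=4 WWTtbb=4 WWttBb=2 WWttbb=2 WwTTBb=4 WwTTbb=4 WwTtBb=8 WwTtbb=8 WwttBb=4 Wwttbb=4 wwTTBb=2 wwTTbb=2 wwTtBb=4 wwTtbb=4 wwttBb=2 wwttbb=2
ww T_ bb hits 6/64; gcd=2; 6÷2/64÷2 = 3/32

P(ww T_ bb) = 3/32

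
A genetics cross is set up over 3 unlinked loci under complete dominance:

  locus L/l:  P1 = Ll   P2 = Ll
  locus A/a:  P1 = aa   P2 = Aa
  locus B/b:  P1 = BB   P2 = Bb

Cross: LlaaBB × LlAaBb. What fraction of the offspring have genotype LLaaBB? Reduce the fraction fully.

P(LLaaBB) = 1/16

LlaaBB gametes: LaB×4, laB×4
LlAaBb gametes: LAB×1, LAb×1, LaB×1, Lab×1, lAB×1, lAb×1, laB×1, lab×1
LlaaBB×LlAaBb grid (8·8=64): LLAaBB=4 LLAaBb=4 LLaaBB=4 LLaaBb=4 LlAaBB=8 LlAaBb=8 LlaaBB=8 LlaaBb=8 llAaBB=4 llAaBb=4 llaaBB=4 llaaBb=4
LLaaBB hits 4/64; gcd=4; 4÷4/64÷4 = 1/16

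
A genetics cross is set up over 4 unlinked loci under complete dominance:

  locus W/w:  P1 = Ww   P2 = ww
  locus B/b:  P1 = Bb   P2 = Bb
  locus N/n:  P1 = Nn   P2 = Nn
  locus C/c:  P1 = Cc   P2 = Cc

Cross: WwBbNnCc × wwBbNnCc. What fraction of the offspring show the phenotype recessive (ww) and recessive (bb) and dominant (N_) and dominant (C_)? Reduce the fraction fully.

WwBbNnCc gametes: WBNC×1, WBNc×1, WBnC×1, WBnc×1, WbNC×1, WbNc×1, WbnC×1, Wbnc×1, wBNC×1, wBNc×1, wBnC×1, wBnc×1, wbNC×1, wbNc×1, wbnC×1, wbnc×1
wwBbNnCc gametes: wBNC×2, wBNc×2, wBnC×2, wBnc×2, wbNC×2, wbNc×2, wbnC×2, wbnc×2
WwBbNnCc×wwBbNnCc grid (16·16=256): WwBBNNCC=2 WwBBNNCc=4 WwBBNNcc=2 WwBBNnCC=4 WwBBNnCc=8 WwBBNncc=4 WwBBnnCC=2 WwBBnnCc=4 WwBBnncc=2 WwBbNNCC=4 WwBbNNCc=8 WwBbNNcc=4 WwBbNnCC=8 WwBbNnCc=16 WwBbNncc=8 WwBbnnCC=4 WwBbnnCc=8 WwBbnncc=4 WwbbNNCC=2 WwbbNNCc=4 WwbbNNcc=2 WwbbNnCC=4 WwbbNnCc=8 WwbbNncc=4 WwbbnnCC=2 WwbbnnCc=4 Wwbbnncc=2 wwBBNNCC=2 wwBBNNCc=4 wwBBNNcc=2 wwBBNnCC=4 wwBBNnCc=8 wwBBNncc=4 wwBBnnCC=2 wwBBnnCc=4 wwBBnncc=2 wwBbNNCC=4 wwBbNNCc=8 wwBbNNcc=4 wwBbNnCC=8 wwBbNnCc=16 wwBbNncc=8 wwBbnnCC=4 wwBbnnCc=8 wwBbnncc=4 wwbbNNCC=2 wwbbNNCc=4 wwbbNNcc=2 wwbbNnCC=4 wwbbNnCc=8 wwbbNncc=4 wwbbnnCC=2 wwbbnnCc=4 wwbbnncc=2
ww bb N_ C_ hits 18/256; gcd=2; 18÷2/256÷2 = 9/128

P(ww bb N_ C_) = 9/128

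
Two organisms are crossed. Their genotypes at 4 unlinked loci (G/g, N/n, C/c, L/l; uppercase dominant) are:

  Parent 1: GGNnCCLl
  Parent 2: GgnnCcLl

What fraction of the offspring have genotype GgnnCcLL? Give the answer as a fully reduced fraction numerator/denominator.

GGNnCCLl gametes: GNCL×4, GNCl×4, GnCL×4, GnCl×4
GgnnCcLl gametes: GnCL×2, GnCl×2, GncL×2, Gncl×2, gnCL×2, gnCl×2, gncL×2, gncl×2
GGNnCCLl×GgnnCcLl grid (16·16=256): GGNnCCLL=8 GGNnCCLl=16 GGNnCCll=8 GGNnCcLL=8 GGNnCcLl=16 GGNnCcll=8 GGnnCCLL=8 GGnnCCLl=16 GGnnCCll=8 GGnnCcLL=8 GGnnCcLl=16 GGnnCcll=8 GgNnCCLL=8 GgNnCCLl=16 GgNnCCll=8 GgNnCcLL=8 GgNnCcLl=16 GgNnCcll=8 GgnnCCLL=8 GgnnCCLl=16 GgnnCCll=8 GgnnCcLL=8 GgnnCcLl=16 GgnnCcll=8
GgnnCcLL hits 8/256; gcd=8; 8÷8/256÷8 = 1/32

P(GgnnCcLL) = 1/32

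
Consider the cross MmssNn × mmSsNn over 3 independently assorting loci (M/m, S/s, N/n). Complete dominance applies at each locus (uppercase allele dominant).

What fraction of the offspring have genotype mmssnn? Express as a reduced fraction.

P(mmssnn) = 1/16

MmssNn gametes: MsN×2, Msn×2, msN×2, msn×2
mmSsNn gametes: mSN×2, mSn×2, msN×2, msn×2
MmssNn×mmSsNn grid (8·8=64): MmSsNN=4 MmSsNn=8 MmSsnn=4 MmssNN=4 MmssNn=8 Mmssnn=4 mmSsNN=4 mmSsNn=8 mmSsnn=4 mmssNN=4 mmssNn=8 mmssnn=4
mmssnn hits 4/64; gcd=4; 4÷4/64÷4 = 1/16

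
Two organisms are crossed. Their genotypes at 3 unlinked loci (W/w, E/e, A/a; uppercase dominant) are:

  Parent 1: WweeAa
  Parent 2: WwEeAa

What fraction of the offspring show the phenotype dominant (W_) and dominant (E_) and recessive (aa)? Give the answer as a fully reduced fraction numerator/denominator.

P(W_ E_ aa) = 3/32

WweeAa gametes: WeA×2, Wea×2, weA×2, wea×2
WwEeAa gametes: WEA×1, WEa×1, WeA×1, Wea×1, wEA×1, wEa×1, weA×1, wea×1
WweeAa×WwEeAa grid (8·8=64): WWEeAA=2 WWEeAa=4 WWEeaa=2 WWeeAA=2 WWeeAa=4 WWeeaa=2 WwEeAA=4 WwEeAa=8 WwEeaa=4 WweeAA=4 WweeAa=8 Wweeaa=4 wwEeAA=2 wwEeAa=4 wwEeaa=2 wweeAA=2 wweeAa=4 wweeaa=2
W_ E_ aa hits 6/64; gcd=2; 6÷2/64÷2 = 3/32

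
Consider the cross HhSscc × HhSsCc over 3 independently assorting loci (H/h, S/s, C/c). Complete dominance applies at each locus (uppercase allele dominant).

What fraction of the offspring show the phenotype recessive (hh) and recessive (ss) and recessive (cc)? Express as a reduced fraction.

HhSscc gametes: HSc×2, Hsc×2, hSc×2, hsc×2
HhSsCc gametes: HSC×1, HSc×1, HsC×1, Hsc×1, hSC×1, hSc×1, hsC×1, hsc×1
HhSscc×HhSsCc grid (8·8=64): HHSSCc=2 HHSScc=2 HHSsCc=4 HHSscc=4 HHssCc=2 HHsscc=2 HhSSCc=4 HhSScc=4 HhSsCc=8 HhSscc=8 HhssCc=4 Hhsscc=4 hhSSCc=2 hhSScc=2 hhSsCc=4 hhSscc=4 hhssCc=2 hhsscc=2
hh ss cc hits 2/64; gcd=2; 2÷2/64÷2 = 1/32

P(hh ss cc) = 1/32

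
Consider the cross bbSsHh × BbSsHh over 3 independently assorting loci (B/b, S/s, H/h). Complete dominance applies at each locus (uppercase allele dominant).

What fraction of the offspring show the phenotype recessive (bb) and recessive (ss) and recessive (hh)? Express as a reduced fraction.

bbSsHh gametes: bSH×2, bSh×2, bsH×2, bsh×2
BbSsHh gametes: BSH×1, BSh×1, BsH×1, Bsh×1, bSH×1, bSh×1, bsH×1, bsh×1
bbSsHh×BbSsHh grid (8·8=64): BbSSHH=2 BbSSHh=4 BbSShh=2 BbSsHH=4 BbSsHh=8 BbSshh=4 BbssHH=2 BbssHh=4 Bbsshh=2 bbSSHH=2 bbSSHh=4 bbSShh=2 bbSsHH=4 bbSsHh=8 bbSshh=4 bbssHH=2 bbssHh=4 bbsshh=2
bb ss hh hits 2/64; gcd=2; 2÷2/64÷2 = 1/32

P(bb ss hh) = 1/32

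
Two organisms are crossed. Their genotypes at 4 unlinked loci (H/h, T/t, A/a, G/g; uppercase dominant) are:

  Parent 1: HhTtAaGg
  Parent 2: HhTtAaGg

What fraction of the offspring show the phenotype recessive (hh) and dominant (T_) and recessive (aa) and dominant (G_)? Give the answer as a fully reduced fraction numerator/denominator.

HhTtAaGg gametes: HTAG×1, HTAg×1, HTaG×1, HTag×1, HtAG×1, HtAg×1, HtaG×1, Htag×1, hTAG×1, hTAg×1, hTaG×1, hTag×1, htAG×1, htAg×1, htaG×1, htag×1
HhTtAaGg gametes: HTAG×1, HTAg×1, HTaG×1, HTag×1, HtAG×1, HtAg×1, HtaG×1, Htag×1, hTAG×1, hTAg×1, hTaG×1, hTag×1, htAG×1, htAg×1, htaG×1, htag×1
HhTtAaGg×HhTtAaGg grid (16·16=256): HHTTAAGG=1 HHTTAAGg=2 HHTTAAgg=1 HHTTAaGG=2 HHTTAaGg=4 HHTTAagg=2 HHTTaaGG=1 HHTTaaGg=2 HHTTaagg=1 HHTtAAGG=2 HHTtAAGg=4 HHTtAAgg=2 HHTtAaGG=4 HHTtAaGg=8 HHTtAagg=4 HHTtaaGG=2 HHTtaaGg=4 HHTtaagg=2 HHttAAGG=1 HHttAAGg=2 HHttAAgg=1 HHttAaGG=2 HHttAaGg=4 HHttAagg=2 HHttaaGG=1 HHttaaGg=2 HHttaagg=1 HhTTAAGG=2 HhTTAAGg=4 HhTTAAgg=2 HhTTAaGG=4 HhTTAaGg=8 HhTTAagg=4 HhTTaaGG=2 HhTTaaGg=4 HhTTaagg=2 HhTtAAGG=4 HhTtAAGg=8 HhTtAAgg=4 HhTtAaGG=8 HhTtAaGg=16 HhTtAagg=8 HhTtaaGG=4 HhTtaaGg=8 HhTtaagg=4 HhttAAGG=2 HhttAAGg=4 HhttAAgg=2 HhttAaGG=4 HhttAaGg=8 HhttAagg=4 HhttaaGG=2 HhttaaGg=4 Hhttaagg=2 hhTTAAGG=1 hhTTAAGg=2 hhTTAAgg=1 hhTTAaGG=2 hhTTAaGg=4 hhTTAagg=2 hhTTaaGG=1 hhTTaaGg=2 hhTTaagg=1 hhTtAAGG=2 hhTtAAGg=4 hhTtAAgg=2 hhTtAaGG=4 hhTtAaGg=8 hhTtAagg=4 hhTtaaGG=2 hhTtaaGg=4 hhTtaagg=2 hhttAAGG=1 hhttAAGg=2 hhttAAgg=1 hhttAaGG=2 hhttAaGg=4 hhttAagg=2 hhttaaGG=1 hhttaaGg=2 hhttaagg=1
hh T_ aa G_ hits 9/256; gcd=1; 9÷1/256÷1 = 9/256

P(hh T_ aa G_) = 9/256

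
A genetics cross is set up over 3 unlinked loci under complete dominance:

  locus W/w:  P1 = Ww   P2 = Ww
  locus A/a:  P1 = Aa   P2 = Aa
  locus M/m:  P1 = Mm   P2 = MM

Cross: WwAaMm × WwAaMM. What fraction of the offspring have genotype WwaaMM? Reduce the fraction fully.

P(WwaaMM) = 1/16

WwAaMm gametes: WAM×1, WAm×1, WaM×1, Wam×1, wAM×1, wAm×1, waM×1, wam×1
WwAaMM gametes: WAM×2, WaM×2, wAM×2, waM×2
WwAaMm×WwAaMM grid (8·8=64): WWAAMM=2 WWAAMm=2 WWAaMM=4 WWAaMm=4 WWaaMM=2 WWaaMm=2 WwAAMM=4 WwAAMm=4 WwAaMM=8 WwAaMm=8 WwaaMM=4 WwaaMm=4 wwAAMM=2 wwAAMm=2 wwAaMM=4 wwAaMm=4 wwaaMM=2 wwaaMm=2
WwaaMM hits 4/64; gcd=4; 4÷4/64÷4 = 1/16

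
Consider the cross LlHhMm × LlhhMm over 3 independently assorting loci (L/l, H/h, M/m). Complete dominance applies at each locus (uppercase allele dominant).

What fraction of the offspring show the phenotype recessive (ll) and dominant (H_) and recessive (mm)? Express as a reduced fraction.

LlHhMm gametes: LHM×1, LHm×1, LhM×1, Lhm×1, lHM×1, lHm×1, lhM×1, lhm×1
LlhhMm gametes: LhM×2, Lhm×2, lhM×2, lhm×2
LlHhMm×LlhhMm grid (8·8=64): LLHhMM=2 LLHhMm=4 LLHhmm=2 LLhhMM=2 LLhhMm=4 LLhhmm=2 LlHhMM=4 LlHhMm=8 LlHhmm=4 LlhhMM=4 LlhhMm=8 Llhhmm=4 llHhMM=2 llHhMm=4 llHhmm=2 llhhMM=2 llhhMm=4 llhhmm=2
ll H_ mm hits 2/64; gcd=2; 2÷2/64÷2 = 1/32

P(ll H_ mm) = 1/32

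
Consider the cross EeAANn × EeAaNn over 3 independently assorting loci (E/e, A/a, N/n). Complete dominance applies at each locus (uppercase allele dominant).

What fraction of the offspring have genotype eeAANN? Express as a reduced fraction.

P(eeAANN) = 1/32

EeAANn gametes: EAN×2, EAn×2, eAN×2, eAn×2
EeAaNn gametes: EAN×1, EAn×1, EaN×1, Ean×1, eAN×1, eAn×1, eaN×1, ean×1
EeAANn×EeAaNn grid (8·8=64): EEAANN=2 EEAANn=4 EEAAnn=2 EEAaNN=2 EEAaNn=4 EEAann=2 EeAANN=4 EeAANn=8 EeAAnn=4 EeAaNN=4 EeAaNn=8 EeAann=4 eeAANN=2 eeAANn=4 eeAAnn=2 eeAaNN=2 eeAaNn=4 eeAann=2
eeAANN hits 2/64; gcd=2; 2÷2/64÷2 = 1/32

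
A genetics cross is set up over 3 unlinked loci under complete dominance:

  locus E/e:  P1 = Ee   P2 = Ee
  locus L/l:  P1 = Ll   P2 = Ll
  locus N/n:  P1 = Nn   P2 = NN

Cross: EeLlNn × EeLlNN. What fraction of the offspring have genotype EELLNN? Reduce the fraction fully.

P(EELLNN) = 1/32

EeLlNn gametes: ELN×1, ELn×1, ElN×1, Eln×1, eLN×1, eLn×1, elN×1, eln×1
EeLlNN gametes: ELN×2, ElN×2, eLN×2, elN×2
EeLlNn×EeLlNN grid (8·8=64): EELLNN=2 EELLNn=2 EELlNN=4 EELlNn=4 EEllNN=2 EEllNn=2 EeLLNN=4 EeLLNn=4 EeLlNN=8 EeLlNn=8 EellNN=4 EellNn=4 eeLLNN=2 eeLLNn=2 eeLlNN=4 eeLlNn=4 eellNN=2 eellNn=2
EELLNN hits 2/64; gcd=2; 2÷2/64÷2 = 1/32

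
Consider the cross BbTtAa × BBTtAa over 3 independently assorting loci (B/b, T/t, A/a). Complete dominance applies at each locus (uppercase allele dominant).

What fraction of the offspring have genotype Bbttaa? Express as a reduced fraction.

BbTtAa gametes: BTA×1, BTa×1, BtA×1, Bta×1, bTA×1, bTa×1, btA×1, bta×1
BBTtAa gametes: BTA×2, BTa×2, BtA×2, Bta×2
BbTtAa×BBTtAa grid (8·8=64): BBTTAA=2 BBTTAa=4 BBTTaa=2 BBTtAA=4 BBTtAa=8 BBTtaa=4 BBttAA=2 BBttAa=4 BBttaa=2 BbTTAA=2 BbTTAa=4 BbTTaa=2 BbTtAA=4 BbTtAa=8 BbTtaa=4 BbttAA=2 BbttAa=4 Bbttaa=2
Bbttaa hits 2/64; gcd=2; 2÷2/64÷2 = 1/32

P(Bbttaa) = 1/32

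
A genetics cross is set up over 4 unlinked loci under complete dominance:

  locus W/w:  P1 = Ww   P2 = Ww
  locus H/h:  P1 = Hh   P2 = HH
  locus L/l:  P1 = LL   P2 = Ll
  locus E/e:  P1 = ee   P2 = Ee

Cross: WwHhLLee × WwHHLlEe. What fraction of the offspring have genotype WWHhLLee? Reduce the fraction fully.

P(WWHhLLee) = 1/32

WwHhLLee gametes: WHLe×4, WhLe×4, wHLe×4, whLe×4
WwHHLlEe gametes: WHLE×2, WHLe×2, WHlE×2, WHle×2, wHLE×2, wHLe×2, wHlE×2, wHle×2
WwHhLLee×WwHHLlEe grid (16·16=256): WWHHLLEe=8 WWHHLLee=8 WWHHLlEe=8 WWHHLlee=8 WWHhLLEe=8 WWHhLLee=8 WWHhLlEe=8 WWHhLlee=8 WwHHLLEe=16 WwHHLLee=16 WwHHLlEe=16 WwHHLlee=16 WwHhLLEe=16 WwHhLLee=16 WwHhLlEe=16 WwHhLlee=16 wwHHLLEe=8 wwHHLLee=8 wwHHLlEe=8 wwHHLlee=8 wwHhLLEe=8 wwHhLLee=8 wwHhLlEe=8 wwHhLlee=8
WWHhLLee hits 8/256; gcd=8; 8÷8/256÷8 = 1/32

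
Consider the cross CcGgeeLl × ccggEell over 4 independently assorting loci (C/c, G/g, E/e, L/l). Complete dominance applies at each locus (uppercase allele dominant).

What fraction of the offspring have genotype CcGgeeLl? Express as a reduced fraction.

CcGgeeLl gametes: CGeL×2, CGel×2, CgeL×2, Cgel×2, cGeL×2, cGel×2, cgeL×2, cgel×2
ccggEell gametes: cgEl×8, cgel×8
CcGgeeLl×ccggEell grid (16·16=256): CcGgEeLl=16 CcGgEell=16 CcGgeeLl=16 CcGgeell=16 CcggEeLl=16 CcggEell=16 CcggeeLl=16 Ccggeell=16 ccGgEeLl=16 ccGgEell=16 ccGgeeLl=16 ccGgeell=16 ccggEeLl=16 ccggEell=16 ccggeeLl=16 ccggeell=16
CcGgeeLl hits 16/256; gcd=16; 16÷16/256÷16 = 1/16

P(CcGgeeLl) = 1/16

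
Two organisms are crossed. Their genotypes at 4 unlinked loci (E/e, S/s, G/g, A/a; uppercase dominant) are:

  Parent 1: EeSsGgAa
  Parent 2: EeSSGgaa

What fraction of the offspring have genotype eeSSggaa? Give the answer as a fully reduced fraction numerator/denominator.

P(eeSSggaa) = 1/64

EeSsGgAa gametes: ESGA×1, ESGa×1, ESgA×1, ESga×1, EsGA×1, EsGa×1, EsgA×1, Esga×1, eSGA×1, eSGa×1, eSgA×1, eSga×1, esGA×1, esGa×1, esgA×1, esga×1
EeSSGgaa gametes: ESGa×4, ESga×4, eSGa×4, eSga×4
EeSsGgAa×EeSSGgaa grid (16·16=256): EESSGGAa=4 EESSGGaa=4 EESSGgAa=8 EESSGgaa=8 EESSggAa=4 EESSggaa=4 EESsGGAa=4 EESsGGaa=4 EESsGgAa=8 EESsGgaa=8 EESsggAa=4 EESsggaa=4 EeSSGGAa=8 EeSSGGaa=8 EeSSGgAa=16 EeSSGgaa=16 EeSSggAa=8 EeSSggaa=8 EeSsGGAa=8 EeSsGGaa=8 EeSsGgAa=16 EeSsGgaa=16 EeSsggAa=8 EeSsggaa=8 eeSSGGAa=4 eeSSGGaa=4 eeSSGgAa=8 eeSSGgaa=8 eeSSggAa=4 eeSSggaa=4 eeSsGGAa=4 eeSsGGaa=4 eeSsGgAa=8 eeSsGgaa=8 eeSsggAa=4 eeSsggaa=4
eeSSggaa hits 4/256; gcd=4; 4÷4/256÷4 = 1/64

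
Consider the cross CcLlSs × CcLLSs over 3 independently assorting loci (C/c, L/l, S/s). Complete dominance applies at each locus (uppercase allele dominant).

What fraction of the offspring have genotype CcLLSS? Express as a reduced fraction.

P(CcLLSS) = 1/16

CcLlSs gametes: CLS×1, CLs×1, ClS×1, Cls×1, cLS×1, cLs×1, clS×1, cls×1
CcLLSs gametes: CLS×2, CLs×2, cLS×2, cLs×2
CcLlSs×CcLLSs grid (8·8=64): CCLLSS=2 CCLLSs=4 CCLLss=2 CCLlSS=2 CCLlSs=4 CCLlss=2 CcLLSS=4 CcLLSs=8 CcLLss=4 CcLlSS=4 CcLlSs=8 CcLlss=4 ccLLSS=2 ccLLSs=4 ccLLss=2 ccLlSS=2 ccLlSs=4 ccLlss=2
CcLLSS hits 4/64; gcd=4; 4÷4/64÷4 = 1/16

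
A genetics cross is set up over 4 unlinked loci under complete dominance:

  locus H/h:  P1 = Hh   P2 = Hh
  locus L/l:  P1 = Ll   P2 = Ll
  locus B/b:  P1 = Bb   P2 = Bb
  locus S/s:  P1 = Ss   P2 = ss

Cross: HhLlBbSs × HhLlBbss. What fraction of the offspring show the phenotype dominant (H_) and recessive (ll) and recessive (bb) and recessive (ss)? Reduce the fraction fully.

P(H_ ll bb ss) = 3/128

HhLlBbSs gametes: HLBS×1, HLBs×1, HLbS×1, HLbs×1, HlBS×1, HlBs×1, HlbS×1, Hlbs×1, hLBS×1, hLBs×1, hLbS×1, hLbs×1, hlBS×1, hlBs×1, hlbS×1, hlbs×1
HhLlBbss gametes: HLBs×2, HLbs×2, HlBs×2, Hlbs×2, hLBs×2, hLbs×2, hlBs×2, hlbs×2
HhLlBbSs×HhLlBbss grid (16·16=256): HHLLBBSs=2 HHLLBBss=2 HHLLBbSs=4 HHLLBbss=4 HHLLbbSs=2 HHLLbbss=2 HHLlBBSs=4 HHLlBBss=4 HHLlBbSs=8 HHLlBbss=8 HHLlbbSs=4 HHLlbbss=4 HHllBBSs=2 HHllBBss=2 HHllBbSs=4 HHllBbss=4 HHllbbSs=2 HHllbbss=2 HhLLBBSs=4 HhLLBBss=4 HhLLBbSs=8 HhLLBbss=8 HhLLbbSs=4 HhLLbbss=4 HhLlBBSs=8 HhLlBBss=8 HhLlBbSs=16 HhLlBbss=16 HhLlbbSs=8 HhLlbbss=8 HhllBBSs=4 HhllBBss=4 HhllBbSs=8 HhllBbss=8 HhllbbSs=4 Hhllbbss=4 hhLLBBSs=2 hhLLBBss=2 hhLLBbSs=4 hhLLBbss=4 hhLLbbSs=2 hhLLbbss=2 hhLlBBSs=4 hhLlBBss=4 hhLlBbSs=8 hhLlBbss=8 hhLlbbSs=4 hhLlbbss=4 hhllBBSs=2 hhllBBss=2 hhllBbSs=4 hhllBbss=4 hhllbbSs=2 hhllbbss=2
H_ ll bb ss hits 6/256; gcd=2; 6÷2/256÷2 = 3/128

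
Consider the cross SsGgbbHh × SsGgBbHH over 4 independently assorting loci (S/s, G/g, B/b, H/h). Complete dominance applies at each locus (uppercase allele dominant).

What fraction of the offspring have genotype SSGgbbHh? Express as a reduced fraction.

SsGgbbHh gametes: SGbH×2, SGbh×2, SgbH×2, Sgbh×2, sGbH×2, sGbh×2, sgbH×2, sgbh×2
SsGgBbHH gametes: SGBH×2, SGbH×2, SgBH×2, SgbH×2, sGBH×2, sGbH×2, sgBH×2, sgbH×2
SsGgbbHh×SsGgBbHH grid (16·16=256): SSGGBbHH=4 SSGGBbHh=4 SSGGbbHH=4 SSGGbbHh=4 SSGgBbHH=8 SSGgBbHh=8 SSGgbbHH=8 SSGgbbHh=8 SSggBbHH=4 SSggBbHh=4 SSggbbHH=4 SSggbbHh=4 SsGGBbHH=8 SsGGBbHh=8 SsGGbbHH=8 SsGGbbHh=8 SsGgBbHH=16 SsGgBbHh=16 SsGgbbHH=16 SsGgbbHh=16 SsggBbHH=8 SsggBbHh=8 SsggbbHH=8 SsggbbHh=8 ssGGBbHH=4 ssGGBbHh=4 ssGGbbHH=4 ssGGbbHh=4 ssGgBbHH=8 ssGgBbHh=8 ssGgbbHH=8 ssGgbbHh=8 ssggBbHH=4 ssggBbHh=4 ssggbbHH=4 ssggbbHh=4
SSGgbbHh hits 8/256; gcd=8; 8÷8/256÷8 = 1/32

P(SSGgbbHh) = 1/32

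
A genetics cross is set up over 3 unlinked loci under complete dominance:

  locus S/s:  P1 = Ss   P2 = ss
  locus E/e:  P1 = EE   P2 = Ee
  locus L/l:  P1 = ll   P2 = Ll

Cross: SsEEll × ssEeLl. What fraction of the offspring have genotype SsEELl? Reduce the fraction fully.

P(SsEELl) = 1/8

SsEEll gametes: SEl×4, sEl×4
ssEeLl gametes: sEL×2, sEl×2, seL×2, sel×2
SsEEll×ssEeLl grid (8·8=64): SsEELl=8 SsEEll=8 SsEeLl=8 SsEell=8 ssEELl=8 ssEEll=8 ssEeLl=8 ssEell=8
SsEELl hits 8/64; gcd=8; 8÷8/64÷8 = 1/8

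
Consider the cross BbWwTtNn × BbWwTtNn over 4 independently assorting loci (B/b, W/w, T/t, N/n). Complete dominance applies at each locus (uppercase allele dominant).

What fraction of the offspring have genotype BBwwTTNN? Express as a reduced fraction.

P(BBwwTTNN) = 1/256

BbWwTtNn gametes: BWTN×1, BWTn×1, BWtN×1, BWtn×1, BwTN×1, BwTn×1, BwtN×1, Bwtn×1, bWTN×1, bWTn×1, bWtN×1, bWtn×1, bwTN×1, bwTn×1, bwtN×1, bwtn×1
BbWwTtNn gametes: BWTN×1, BWTn×1, BWtN×1, BWtn×1, BwTN×1, BwTn×1, BwtN×1, Bwtn×1, bWTN×1, bWTn×1, bWtN×1, bWtn×1, bwTN×1, bwTn×1, bwtN×1, bwtn×1
BbWwTtNn×BbWwTtNn grid (16·16=256): BBWWTTNN=1 BBWWTTNn=2 BBWWTTnn=1 BBWWTtNN=2 BBWWTtNn=4 BBWWTtnn=2 BBWWttNN=1 BBWWttNn=2 BBWWttnn=1 BBWwTTNN=2 BBWwTTNn=4 BBWwTTnn=2 BBWwTtNN=4 BBWwTtNn=8 BBWwTtnn=4 BBWwttNN=2 BBWwttNn=4 BBWwttnn=2 BBwwTTNN=1 BBwwTTNn=2 BBwwTTnn=1 BBwwTtNN=2 BBwwTtNn=4 BBwwTtnn=2 BBwwttNN=1 BBwwttNn=2 BBwwttnn=1 BbWWTTNN=2 BbWWTTNn=4 BbWWTTnn=2 BbWWTtNN=4 BbWWTtNn=8 BbWWTtnn=4 BbWWttNN=2 BbWWttNn=4 BbWWttnn=2 BbWwTTNN=4 BbWwTTNn=8 BbWwTTnn=4 BbWwTtNN=8 BbWwTtNn=16 BbWwTtnn=8 BbWwttNN=4 BbWwttNn=8 BbWwttnn=4 BbwwTTNN=2 BbwwTTNn=4 BbwwTTnn=2 BbwwTtNN=4 BbwwTtNn=8 BbwwTtnn=4 BbwwttNN=2 BbwwttNn=4 Bbwwttnn=2 bbWWTTNN=1 bbWWTTNn=2 bbWWTTnn=1 bbWWTtNN=2 bbWWTtNn=4 bbWWTtnn=2 bbWWttNN=1 bbWWttNn=2 bbWWttnn=1 bbWwTTNN=2 bbWwTTNn=4 bbWwTTnn=2 bbWwTtNN=4 bbWwTtNn=8 bbWwTtnn=4 bbWwttNN=2 bbWwttNn=4 bbWwttnn=2 bbwwTTNN=1 bbwwTTNn=2 bbwwTTnn=1 bbwwTtNN=2 bbwwTtNn=4 bbwwTtnn=2 bbwwttNN=1 bbwwttNn=2 bbwwttnn=1
BBwwTTNN hits 1/256; gcd=1; 1÷1/256÷1 = 1/256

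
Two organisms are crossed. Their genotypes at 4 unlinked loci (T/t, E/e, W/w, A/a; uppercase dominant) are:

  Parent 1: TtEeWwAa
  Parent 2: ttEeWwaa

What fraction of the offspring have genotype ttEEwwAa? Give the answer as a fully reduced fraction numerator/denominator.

P(ttEEwwAa) = 1/64

TtEeWwAa gametes: TEWA×1, TEWa×1, TEwA×1, TEwa×1, TeWA×1, TeWa×1, TewA×1, Tewa×1, tEWA×1, tEWa×1, tEwA×1, tEwa×1, teWA×1, teWa×1, tewA×1, tewa×1
ttEeWwaa gametes: tEWa×4, tEwa×4, teWa×4, tewa×4
TtEeWwAa×ttEeWwaa grid (16·16=256): TtEEWWAa=4 TtEEWWaa=4 TtEEWwAa=8 TtEEWwaa=8 TtEEwwAa=4 TtEEwwaa=4 TtEeWWAa=8 TtEeWWaa=8 TtEeWwAa=16 TtEeWwaa=16 TtEewwAa=8 TtEewwaa=8 TteeWWAa=4 TteeWWaa=4 TteeWwAa=8 TteeWwaa=8 TteewwAa=4 Tteewwaa=4 ttEEWWAa=4 ttEEWWaa=4 ttEEWwAa=8 ttEEWwaa=8 ttEEwwAa=4 ttEEwwaa=4 ttEeWWAa=8 ttEeWWaa=8 ttEeWwAa=16 ttEeWwaa=16 ttEewwAa=8 ttEewwaa=8 tteeWWAa=4 tteeWWaa=4 tteeWwAa=8 tteeWwaa=8 tteewwAa=4 tteewwaa=4
ttEEwwAa hits 4/256; gcd=4; 4÷4/256÷4 = 1/64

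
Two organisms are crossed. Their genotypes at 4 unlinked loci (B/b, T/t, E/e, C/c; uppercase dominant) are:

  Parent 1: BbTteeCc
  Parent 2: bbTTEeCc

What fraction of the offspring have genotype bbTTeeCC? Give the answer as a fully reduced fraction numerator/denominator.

P(bbTTeeCC) = 1/32

BbTteeCc gametes: BTeC×2, BTec×2, BteC×2, Btec×2, bTeC×2, bTec×2, bteC×2, btec×2
bbTTEeCc gametes: bTEC×4, bTEc×4, bTeC×4, bTec×4
BbTteeCc×bbTTEeCc grid (16·16=256): BbTTEeCC=8 BbTTEeCc=16 BbTTEecc=8 BbTTeeCC=8 BbTTeeCc=16 BbTTeecc=8 BbTtEeCC=8 BbTtEeCc=16 BbTtEecc=8 BbTteeCC=8 BbTteeCc=16 BbTteecc=8 bbTTEeCC=8 bbTTEeCc=16 bbTTEecc=8 bbTTeeCC=8 bbTTeeCc=16 bbTTeecc=8 bbTtEeCC=8 bbTtEeCc=16 bbTtEecc=8 bbTteeCC=8 bbTteeCc=16 bbTteecc=8
bbTTeeCC hits 8/256; gcd=8; 8÷8/256÷8 = 1/32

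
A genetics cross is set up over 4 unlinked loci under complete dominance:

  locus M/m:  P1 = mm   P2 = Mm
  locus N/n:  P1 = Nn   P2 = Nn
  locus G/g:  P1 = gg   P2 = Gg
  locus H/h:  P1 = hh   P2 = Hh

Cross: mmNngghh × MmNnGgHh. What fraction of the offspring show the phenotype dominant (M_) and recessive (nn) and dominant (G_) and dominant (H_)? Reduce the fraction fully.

P(M_ nn G_ H_) = 1/32

mmNngghh gametes: mNgh×8, mngh×8
MmNnGgHh gametes: MNGH×1, MNGh×1, MNgH×1, MNgh×1, MnGH×1, MnGh×1, MngH×1, Mngh×1, mNGH×1, mNGh×1, mNgH×1, mNgh×1, mnGH×1, mnGh×1, mngH×1, mngh×1
mmNngghh×MmNnGgHh grid (16·16=256): MmNNGgHh=8 MmNNGghh=8 MmNNggHh=8 MmNNgghh=8 MmNnGgHh=16 MmNnGghh=16 MmNnggHh=16 MmNngghh=16 MmnnGgHh=8 MmnnGghh=8 MmnnggHh=8 Mmnngghh=8 mmNNGgHh=8 mmNNGghh=8 mmNNggHh=8 mmNNgghh=8 mmNnGgHh=16 mmNnGghh=16 mmNnggHh=16 mmNngghh=16 mmnnGgHh=8 mmnnGghh=8 mmnnggHh=8 mmnngghh=8
M_ nn G_ H_ hits 8/256; gcd=8; 8÷8/256÷8 = 1/32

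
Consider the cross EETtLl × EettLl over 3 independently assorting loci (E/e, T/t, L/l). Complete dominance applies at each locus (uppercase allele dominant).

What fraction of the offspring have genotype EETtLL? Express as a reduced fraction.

P(EETtLL) = 1/16

EETtLl gametes: ETL×2, ETl×2, EtL×2, Etl×2
EettLl gametes: EtL×2, Etl×2, etL×2, etl×2
EETtLl×EettLl grid (8·8=64): EETtLL=4 EETtLl=8 EETtll=4 EEttLL=4 EEttLl=8 EEttll=4 EeTtLL=4 EeTtLl=8 EeTtll=4 EettLL=4 EettLl=8 Eettll=4
EETtLL hits 4/64; gcd=4; 4÷4/64÷4 = 1/16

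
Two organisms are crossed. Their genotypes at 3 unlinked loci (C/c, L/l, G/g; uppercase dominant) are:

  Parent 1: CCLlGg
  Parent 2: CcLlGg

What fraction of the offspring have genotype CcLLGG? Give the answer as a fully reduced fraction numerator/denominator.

P(CcLLGG) = 1/32

CCLlGg gametes: CLG×2, CLg×2, ClG×2, Clg×2
CcLlGg gametes: CLG×1, CLg×1, ClG×1, Clg×1, cLG×1, cLg×1, clG×1, clg×1
CCLlGg×CcLlGg grid (8·8=64): CCLLGG=2 CCLLGg=4 CCLLgg=2 CCLlGG=4 CCLlGg=8 CCLlgg=4 CCllGG=2 CCllGg=4 CCllgg=2 CcLLGG=2 CcLLGg=4 CcLLgg=2 CcLlGG=4 CcLlGg=8 CcLlgg=4 CcllGG=2 CcllGg=4 Ccllgg=2
CcLLGG hits 2/64; gcd=2; 2÷2/64÷2 = 1/32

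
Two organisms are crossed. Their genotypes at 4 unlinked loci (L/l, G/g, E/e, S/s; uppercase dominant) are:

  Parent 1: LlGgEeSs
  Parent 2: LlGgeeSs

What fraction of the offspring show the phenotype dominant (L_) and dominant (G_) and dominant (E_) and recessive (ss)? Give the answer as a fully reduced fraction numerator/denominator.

LlGgEeSs gametes: LGES×1, LGEs×1, LGeS×1, LGes×1, LgES×1, LgEs×1, LgeS×1, Lges×1, lGES×1, lGEs×1, lGeS×1, lGes×1, lgES×1, lgEs×1, lgeS×1, lges×1
LlGgeeSs gametes: LGeS×2, LGes×2, LgeS×2, Lges×2, lGeS×2, lGes×2, lgeS×2, lges×2
LlGgEeSs×LlGgeeSs grid (16·16=256): LLGGEeSS=2 LLGGEeSs=4 LLGGEess=2 LLGGeeSS=2 LLGGeeSs=4 LLGGeess=2 LLGgEeSS=4 LLGgEeSs=8 LLGgEess=4 LLGgeeSS=4 LLGgeeSs=8 LLGgeess=4 LLggEeSS=2 LLggEeSs=4 LLggEess=2 LLggeeSS=2 LLggeeSs=4 LLggeess=2 LlGGEeSS=4 LlGGEeSs=8 LlGGEess=4 LlGGeeSS=4 LlGGeeSs=8 LlGGeess=4 LlGgEeSS=8 LlGgEeSs=16 LlGgEess=8 LlGgeeSS=8 LlGgeeSs=16 LlGgeess=8 LlggEeSS=4 LlggEeSs=8 LlggEess=4 LlggeeSS=4 LlggeeSs=8 Llggeess=4 llGGEeSS=2 llGGEeSs=4 llGGEess=2 llGGeeSS=2 llGGeeSs=4 llGGeess=2 llGgEeSS=4 llGgEeSs=8 llGgEess=4 llGgeeSS=4 llGgeeSs=8 llGgeess=4 llggEeSS=2 llggEeSs=4 llggEess=2 llggeeSS=2 llggeeSs=4 llggeess=2
L_ G_ E_ ss hits 18/256; gcd=2; 18÷2/256÷2 = 9/128

P(L_ G_ E_ ss) = 9/128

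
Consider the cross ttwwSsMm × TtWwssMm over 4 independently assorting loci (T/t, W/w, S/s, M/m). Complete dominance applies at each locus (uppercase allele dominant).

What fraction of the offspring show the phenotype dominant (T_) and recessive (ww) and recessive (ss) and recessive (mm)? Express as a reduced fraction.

P(T_ ww ss mm) = 1/32

ttwwSsMm gametes: twSM×4, twSm×4, twsM×4, twsm×4
TtWwssMm gametes: TWsM×2, TWsm×2, TwsM×2, Twsm×2, tWsM×2, tWsm×2, twsM×2, twsm×2
ttwwSsMm×TtWwssMm grid (16·16=256): TtWwSsMM=8 TtWwSsMm=16 TtWwSsmm=8 TtWwssMM=8 TtWwssMm=16 TtWwssmm=8 TtwwSsMM=8 TtwwSsMm=16 TtwwSsmm=8 TtwwssMM=8 TtwwssMm=16 Ttwwssmm=8 ttWwSsMM=8 ttWwSsMm=16 ttWwSsmm=8 ttWwssMM=8 ttWwssMm=16 ttWwssmm=8 ttwwSsMM=8 ttwwSsMm=16 ttwwSsmm=8 ttwwssMM=8 ttwwssMm=16 ttwwssmm=8
T_ ww ss mm hits 8/256; gcd=8; 8÷8/256÷8 = 1/32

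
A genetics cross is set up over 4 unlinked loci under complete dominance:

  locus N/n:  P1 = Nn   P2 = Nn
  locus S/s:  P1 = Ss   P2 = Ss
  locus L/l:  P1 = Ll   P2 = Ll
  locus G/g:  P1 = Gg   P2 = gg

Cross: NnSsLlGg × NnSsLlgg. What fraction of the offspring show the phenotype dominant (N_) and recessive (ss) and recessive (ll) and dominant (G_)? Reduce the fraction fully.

NnSsLlGg gametes: NSLG×1, NSLg×1, NSlG×1, NSlg×1, NsLG×1, NsLg×1, NslG×1, Nslg×1, nSLG×1, nSLg×1, nSlG×1, nSlg×1, nsLG×1, nsLg×1, nslG×1, nslg×1
NnSsLlgg gametes: NSLg×2, NSlg×2, NsLg×2, Nslg×2, nSLg×2, nSlg×2, nsLg×2, nslg×2
NnSsLlGg×NnSsLlgg grid (16·16=256): NNSSLLGg=2 NNSSLLgg=2 NNSSLlGg=4 NNSSLlgg=4 NNSSllGg=2 NNSSllgg=2 NNSsLLGg=4 NNSsLLgg=4 NNSsLlGg=8 NNSsLlgg=8 NNSsllGg=4 NNSsllgg=4 NNssLLGg=2 NNssLLgg=2 NNssLlGg=4 NNssLlgg=4 NNssllGg=2 NNssllgg=2 NnSSLLGg=4 NnSSLLgg=4 NnSSLlGg=8 NnSSLlgg=8 NnSSllGg=4 NnSSllgg=4 NnSsLLGg=8 NnSsLLgg=8 NnSsLlGg=16 NnSsLlgg=16 NnSsllGg=8 NnSsllgg=8 NnssLLGg=4 NnssLLgg=4 NnssLlGg=8 NnssLlgg=8 NnssllGg=4 Nnssllgg=4 nnSSLLGg=2 nnSSLLgg=2 nnSSLlGg=4 nnSSLlgg=4 nnSSllGg=2 nnSSllgg=2 nnSsLLGg=4 nnSsLLgg=4 nnSsLlGg=8 nnSsLlgg=8 nnSsllGg=4 nnSsllgg=4 nnssLLGg=2 nnssLLgg=2 nnssLlGg=4 nnssLlgg=4 nnssllGg=2 nnssllgg=2
N_ ss ll G_ hits 6/256; gcd=2; 6÷2/256÷2 = 3/128

P(N_ ss ll G_) = 3/128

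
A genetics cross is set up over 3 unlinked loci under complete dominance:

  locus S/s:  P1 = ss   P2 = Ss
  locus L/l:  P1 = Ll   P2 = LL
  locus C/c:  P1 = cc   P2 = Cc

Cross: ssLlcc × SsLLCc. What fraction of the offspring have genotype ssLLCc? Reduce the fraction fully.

P(ssLLCc) = 1/8

ssLlcc gametes: sLc×4, slc×4
SsLLCc gametes: SLC×2, SLc×2, sLC×2, sLc×2
ssLlcc×SsLLCc grid (8·8=64): SsLLCc=8 SsLLcc=8 SsLlCc=8 SsLlcc=8 ssLLCc=8 ssLLcc=8 ssLlCc=8 ssLlcc=8
ssLLCc hits 8/64; gcd=8; 8÷8/64÷8 = 1/8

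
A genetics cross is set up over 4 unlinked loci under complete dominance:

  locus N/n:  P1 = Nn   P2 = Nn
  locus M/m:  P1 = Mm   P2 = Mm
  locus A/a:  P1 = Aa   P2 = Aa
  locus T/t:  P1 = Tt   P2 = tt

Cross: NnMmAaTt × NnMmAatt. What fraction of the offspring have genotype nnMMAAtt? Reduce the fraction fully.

NnMmAaTt gametes: NMAT×1, NMAt×1, NMaT×1, NMat×1, NmAT×1, NmAt×1, NmaT×1, Nmat×1, nMAT×1, nMAt×1, nMaT×1, nMat×1, nmAT×1, nmAt×1, nmaT×1, nmat×1
NnMmAatt gametes: NMAt×2, NMat×2, NmAt×2, Nmat×2, nMAt×2, nMat×2, nmAt×2, nmat×2
NnMmAaTt×NnMmAatt grid (16·16=256): NNMMAATt=2 NNMMAAtt=2 NNMMAaTt=4 NNMMAatt=4 NNMMaaTt=2 NNMMaatt=2 NNMmAATt=4 NNMmAAtt=4 NNMmAaTt=8 NNMmAatt=8 NNMmaaTt=4 NNMmaatt=4 NNmmAATt=2 NNmmAAtt=2 NNmmAaTt=4 NNmmAatt=4 NNmmaaTt=2 NNmmaatt=2 NnMMAATt=4 NnMMAAtt=4 NnMMAaTt=8 NnMMAatt=8 NnMMaaTt=4 NnMMaatt=4 NnMmAATt=8 NnMmAAtt=8 NnMmAaTt=16 NnMmAatt=16 NnMmaaTt=8 NnMmaatt=8 NnmmAATt=4 NnmmAAtt=4 NnmmAaTt=8 NnmmAatt=8 NnmmaaTt=4 Nnmmaatt=4 nnMMAATt=2 nnMMAAtt=2 nnMMAaTt=4 nnMMAatt=4 nnMMaaTt=2 nnMMaatt=2 nnMmAATt=4 nnMmAAtt=4 nnMmAaTt=8 nnMmAatt=8 nnMmaaTt=4 nnMmaatt=4 nnmmAATt=2 nnmmAAtt=2 nnmmAaTt=4 nnmmAatt=4 nnmmaaTt=2 nnmmaatt=2
nnMMAAtt hits 2/256; gcd=2; 2÷2/256÷2 = 1/128

P(nnMMAAtt) = 1/128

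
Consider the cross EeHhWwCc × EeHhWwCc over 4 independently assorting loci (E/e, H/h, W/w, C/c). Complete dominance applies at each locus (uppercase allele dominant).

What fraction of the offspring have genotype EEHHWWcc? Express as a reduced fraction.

EeHhWwCc gametes: EHWC×1, EHWc×1, EHwC×1, EHwc×1, EhWC×1, EhWc×1, EhwC×1, Ehwc×1, eHWC×1, eHWc×1, eHwC×1, eHwc×1, ehWC×1, ehWc×1, ehwC×1, ehwc×1
EeHhWwCc gametes: EHWC×1, EHWc×1, EHwC×1, EHwc×1, EhWC×1, EhWc×1, EhwC×1, Ehwc×1, eHWC×1, eHWc×1, eHwC×1, eHwc×1, ehWC×1, ehWc×1, ehwC×1, ehwc×1
EeHhWwCc×EeHhWwCc grid (16·16=256): EEHHWWCC=1 EEHHWWCc=2 EEHHWWcc=1 EEHHWwCC=2 EEHHWwCc=4 EEHHWwcc=2 EEHHwwCC=1 EEHHwwCc=2 EEHHwwcc=1 EEHhWWCC=2 EEHhWWCc=4 EEHhWWcc=2 EEHhWwCC=4 EEHhWwCc=8 EEHhWwcc=4 EEHhwwCC=2 EEHhwwCc=4 EEHhwwcc=2 EEhhWWCC=1 EEhhWWCc=2 EEhhWWcc=1 EEhhWwCC=2 EEhhWwCc=4 EEhhWwcc=2 EEhhwwCC=1 EEhhwwCc=2 EEhhwwcc=1 EeHHWWCC=2 EeHHWWCc=4 EeHHWWcc=2 EeHHWwCC=4 EeHHWwCc=8 EeHHWwcc=4 EeHHwwCC=2 EeHHwwCc=4 EeHHwwcc=2 EeHhWWCC=4 EeHhWWCc=8 EeHhWWcc=4 EeHhWwCC=8 EeHhWwCc=16 EeHhWwcc=8 EeHhwwCC=4 EeHhwwCc=8 EeHhwwcc=4 EehhWWCC=2 EehhWWCc=4 EehhWWcc=2 EehhWwCC=4 EehhWwCc=8 EehhWwcc=4 EehhwwCC=2 EehhwwCc=4 Eehhwwcc=2 eeHHWWCC=1 eeHHWWCc=2 eeHHWWcc=1 eeHHWwCC=2 eeHHWwCc=4 eeHHWwcc=2 eeHHwwCC=1 eeHHwwCc=2 eeHHwwcc=1 eeHhWWCC=2 eeHhWWCc=4 eeHhWWcc=2 eeHhWwCC=4 eeHhWwCc=8 eeHhWwcc=4 eeHhwwCC=2 eeHhwwCc=4 eeHhwwcc=2 eehhWWCC=1 eehhWWCc=2 eehhWWcc=1 eehhWwCC=2 eehhWwCc=4 eehhWwcc=2 eehhwwCC=1 eehhwwCc=2 eehhwwcc=1
EEHHWWcc hits 1/256; gcd=1; 1÷1/256÷1 = 1/256

P(EEHHWWcc) = 1/256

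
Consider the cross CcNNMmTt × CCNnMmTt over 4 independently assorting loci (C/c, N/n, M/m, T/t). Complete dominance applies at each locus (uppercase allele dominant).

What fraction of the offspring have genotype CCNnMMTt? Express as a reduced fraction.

P(CCNnMMTt) = 1/32

CcNNMmTt gametes: CNMT×2, CNMt×2, CNmT×2, CNmt×2, cNMT×2, cNMt×2, cNmT×2, cNmt×2
CCNnMmTt gametes: CNMT×2, CNMt×2, CNmT×2, CNmt×2, CnMT×2, CnMt×2, CnmT×2, Cnmt×2
CcNNMmTt×CCNnMmTt grid (16·16=256): CCNNMMTT=4 CCNNMMTt=8 CCNNMMtt=4 CCNNMmTT=8 CCNNMmTt=16 CCNNMmtt=8 CCNNmmTT=4 CCNNmmTt=8 CCNNmmtt=4 CCNnMMTT=4 CCNnMMTt=8 CCNnMMtt=4 CCNnMmTT=8 CCNnMmTt=16 CCNnMmtt=8 CCNnmmTT=4 CCNnmmTt=8 CCNnmmtt=4 CcNNMMTT=4 CcNNMMTt=8 CcNNMMtt=4 CcNNMmTT=8 CcNNMmTt=16 CcNNMmtt=8 CcNNmmTT=4 CcNNmmTt=8 CcNNmmtt=4 CcNnMMTT=4 CcNnMMTt=8 CcNnMMtt=4 CcNnMmTT=8 CcNnMmTt=16 CcNnMmtt=8 CcNnmmTT=4 CcNnmmTt=8 CcNnmmtt=4
CCNnMMTt hits 8/256; gcd=8; 8÷8/256÷8 = 1/32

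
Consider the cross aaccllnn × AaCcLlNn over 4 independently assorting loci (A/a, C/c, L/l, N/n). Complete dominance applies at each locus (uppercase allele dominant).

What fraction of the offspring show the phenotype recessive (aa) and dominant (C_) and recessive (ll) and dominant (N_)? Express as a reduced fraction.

P(aa C_ ll N_) = 1/16

aaccllnn gametes: acln×16
AaCcLlNn gametes: ACLN×1, ACLn×1, AClN×1, ACln×1, AcLN×1, AcLn×1, AclN×1, Acln×1, aCLN×1, aCLn×1, aClN×1, aCln×1, acLN×1, acLn×1, aclN×1, acln×1
aaccllnn×AaCcLlNn grid (16·16=256): AaCcLlNn=16 AaCcLlnn=16 AaCcllNn=16 AaCcllnn=16 AaccLlNn=16 AaccLlnn=16 AaccllNn=16 Aaccllnn=16 aaCcLlNn=16 aaCcLlnn=16 aaCcllNn=16 aaCcllnn=16 aaccLlNn=16 aaccLlnn=16 aaccllNn=16 aaccllnn=16
aa C_ ll N_ hits 16/256; gcd=16; 16÷16/256÷16 = 1/16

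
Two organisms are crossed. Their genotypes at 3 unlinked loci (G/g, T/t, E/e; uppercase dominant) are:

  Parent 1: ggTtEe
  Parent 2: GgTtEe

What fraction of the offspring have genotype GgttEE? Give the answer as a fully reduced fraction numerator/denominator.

P(GgttEE) = 1/32

ggTtEe gametes: gTE×2, gTe×2, gtE×2, gte×2
GgTtEe gametes: GTE×1, GTe×1, GtE×1, Gte×1, gTE×1, gTe×1, gtE×1, gte×1
ggTtEe×GgTtEe grid (8·8=64): GgTTEE=2 GgTTEe=4 GgTTee=2 GgTtEE=4 GgTtEe=8 GgTtee=4 GgttEE=2 GgttEe=4 Ggttee=2 ggTTEE=2 ggTTEe=4 ggTTee=2 ggTtEE=4 ggTtEe=8 ggTtee=4 ggttEE=2 ggttEe=4 ggttee=2
GgttEE hits 2/64; gcd=2; 2÷2/64÷2 = 1/32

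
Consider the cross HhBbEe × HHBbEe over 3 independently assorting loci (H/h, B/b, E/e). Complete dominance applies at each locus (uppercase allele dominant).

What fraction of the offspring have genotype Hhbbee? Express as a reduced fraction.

P(Hhbbee) = 1/32

HhBbEe gametes: HBE×1, HBe×1, HbE×1, Hbe×1, hBE×1, hBe×1, hbE×1, hbe×1
HHBbEe gametes: HBE×2, HBe×2, HbE×2, Hbe×2
HhBbEe×HHBbEe grid (8·8=64): HHBBEE=2 HHBBEe=4 HHBBee=2 HHBbEE=4 HHBbEe=8 HHBbee=4 HHbbEE=2 HHbbEe=4 HHbbee=2 HhBBEE=2 HhBBEe=4 HhBBee=2 HhBbEE=4 HhBbEe=8 HhBbee=4 HhbbEE=2 HhbbEe=4 Hhbbee=2
Hhbbee hits 2/64; gcd=2; 2÷2/64÷2 = 1/32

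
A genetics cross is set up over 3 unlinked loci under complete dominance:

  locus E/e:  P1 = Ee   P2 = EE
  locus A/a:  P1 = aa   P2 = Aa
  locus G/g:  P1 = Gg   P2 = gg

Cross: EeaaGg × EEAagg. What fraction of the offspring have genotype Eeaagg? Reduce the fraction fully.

P(Eeaagg) = 1/8

EeaaGg gametes: EaG×2, Eag×2, eaG×2, eag×2
EEAagg gametes: EAg×4, Eag×4
EeaaGg×EEAagg grid (8·8=64): EEAaGg=8 EEAagg=8 EEaaGg=8 EEaagg=8 EeAaGg=8 EeAagg=8 EeaaGg=8 Eeaagg=8
Eeaagg hits 8/64; gcd=8; 8÷8/64÷8 = 1/8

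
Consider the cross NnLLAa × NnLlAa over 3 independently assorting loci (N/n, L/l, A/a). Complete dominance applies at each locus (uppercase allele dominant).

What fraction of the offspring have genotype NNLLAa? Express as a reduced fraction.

P(NNLLAa) = 1/16

NnLLAa gametes: NLA×2, NLa×2, nLA×2, nLa×2
NnLlAa gametes: NLA×1, NLa×1, NlA×1, Nla×1, nLA×1, nLa×1, nlA×1, nla×1
NnLLAa×NnLlAa grid (8·8=64): NNLLAA=2 NNLLAa=4 NNLLaa=2 NNLlAA=2 NNLlAa=4 NNLlaa=2 NnLLAA=4 NnLLAa=8 NnLLaa=4 NnLlAA=4 NnLlAa=8 NnLlaa=4 nnLLAA=2 nnLLAa=4 nnLLaa=2 nnLlAA=2 nnLlAa=4 nnLlaa=2
NNLLAa hits 4/64; gcd=4; 4÷4/64÷4 = 1/16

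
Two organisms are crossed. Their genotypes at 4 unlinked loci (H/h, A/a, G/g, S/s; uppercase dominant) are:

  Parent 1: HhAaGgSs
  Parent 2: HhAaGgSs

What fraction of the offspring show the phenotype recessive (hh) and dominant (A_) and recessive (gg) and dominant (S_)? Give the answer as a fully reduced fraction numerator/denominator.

HhAaGgSs gametes: HAGS×1, HAGs×1, HAgS×1, HAgs×1, HaGS×1, HaGs×1, HagS×1, Hags×1, hAGS×1, hAGs×1, hAgS×1, hAgs×1, haGS×1, haGs×1, hagS×1, hags×1
HhAaGgSs gametes: HAGS×1, HAGs×1, HAgS×1, HAgs×1, HaGS×1, HaGs×1, HagS×1, Hags×1, hAGS×1, hAGs×1, hAgS×1, hAgs×1, haGS×1, haGs×1, hagS×1, hags×1
HhAaGgSs×HhAaGgSs grid (16·16=256): HHAAGGSS=1 HHAAGGSs=2 HHAAGGss=1 HHAAGgSS=2 HHAAGgSs=4 HHAAGgss=2 HHAAggSS=1 HHAAggSs=2 HHAAggss=1 HHAaGGSS=2 HHAaGGSs=4 HHAaGGss=2 HHAaGgSS=4 HHAaGgSs=8 HHAaGgss=4 HHAaggSS=2 HHAaggSs=4 HHAaggss=2 HHaaGGSS=1 HHaaGGSs=2 HHaaGGss=1 HHaaGgSS=2 HHaaGgSs=4 HHaaGgss=2 HHaaggSS=1 HHaaggSs=2 HHaaggss=1 HhAAGGSS=2 HhAAGGSs=4 HhAAGGss=2 HhAAGgSS=4 HhAAGgSs=8 HhAAGgss=4 HhAAggSS=2 HhAAggSs=4 HhAAggss=2 HhAaGGSS=4 HhAaGGSs=8 HhAaGGss=4 HhAaGgSS=8 HhAaGgSs=16 HhAaGgss=8 HhAaggSS=4 HhAaggSs=8 HhAaggss=4 HhaaGGSS=2 HhaaGGSs=4 HhaaGGss=2 HhaaGgSS=4 HhaaGgSs=8 HhaaGgss=4 HhaaggSS=2 HhaaggSs=4 Hhaaggss=2 hhAAGGSS=1 hhAAGGSs=2 hhAAGGss=1 hhAAGgSS=2 hhAAGgSs=4 hhAAGgss=2 hhAAggSS=1 hhAAggSs=2 hhAAggss=1 hhAaGGSS=2 hhAaGGSs=4 hhAaGGss=2 hhAaGgSS=4 hhAaGgSs=8 hhAaGgss=4 hhAaggSS=2 hhAaggSs=4 hhAaggss=2 hhaaGGSS=1 hhaaGGSs=2 hhaaGGss=1 hhaaGgSS=2 hhaaGgSs=4 hhaaGgss=2 hhaaggSS=1 hhaaggSs=2 hhaaggss=1
hh A_ gg S_ hits 9/256; gcd=1; 9÷1/256÷1 = 9/256

P(hh A_ gg S_) = 9/256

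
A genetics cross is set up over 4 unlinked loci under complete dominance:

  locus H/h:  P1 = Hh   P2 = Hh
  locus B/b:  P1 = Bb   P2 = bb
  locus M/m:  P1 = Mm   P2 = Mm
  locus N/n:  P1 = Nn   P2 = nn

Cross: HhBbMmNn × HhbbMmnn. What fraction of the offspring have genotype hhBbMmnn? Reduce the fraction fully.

HhBbMmNn gametes: HBMN×1, HBMn×1, HBmN×1, HBmn×1, HbMN×1, HbMn×1, HbmN×1, Hbmn×1, hBMN×1, hBMn×1, hBmN×1, hBmn×1, hbMN×1, hbMn×1, hbmN×1, hbmn×1
HhbbMmnn gametes: HbMn×4, Hbmn×4, hbMn×4, hbmn×4
HhBbMmNn×HhbbMmnn grid (16·16=256): HHBbMMNn=4 HHBbMMnn=4 HHBbMmNn=8 HHBbMmnn=8 HHBbmmNn=4 HHBbmmnn=4 HHbbMMNn=4 HHbbMMnn=4 HHbbMmNn=8 HHbbMmnn=8 HHbbmmNn=4 HHbbmmnn=4 HhBbMMNn=8 HhBbMMnn=8 HhBbMmNn=16 HhBbMmnn=16 HhBbmmNn=8 HhBbmmnn=8 HhbbMMNn=8 HhbbMMnn=8 HhbbMmNn=16 HhbbMmnn=16 HhbbmmNn=8 Hhbbmmnn=8 hhBbMMNn=4 hhBbMMnn=4 hhBbMmNn=8 hhBbMmnn=8 hhBbmmNn=4 hhBbmmnn=4 hhbbMMNn=4 hhbbMMnn=4 hhbbMmNn=8 hhbbMmnn=8 hhbbmmNn=4 hhbbmmnn=4
hhBbMmnn hits 8/256; gcd=8; 8÷8/256÷8 = 1/32

P(hhBbMmnn) = 1/32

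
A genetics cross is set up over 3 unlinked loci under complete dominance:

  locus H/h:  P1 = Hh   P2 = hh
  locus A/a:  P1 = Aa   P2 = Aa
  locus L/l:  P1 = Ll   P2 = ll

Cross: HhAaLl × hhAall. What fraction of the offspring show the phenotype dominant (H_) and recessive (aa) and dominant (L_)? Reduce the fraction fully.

HhAaLl gametes: HAL×1, HAl×1, HaL×1, Hal×1, hAL×1, hAl×1, haL×1, hal×1
hhAall gametes: hAl×4, hal×4
HhAaLl×hhAall grid (8·8=64): HhAALl=4 HhAAll=4 HhAaLl=8 HhAall=8 HhaaLl=4 Hhaall=4 hhAALl=4 hhAAll=4 hhAaLl=8 hhAall=8 hhaaLl=4 hhaall=4
H_ aa L_ hits 4/64; gcd=4; 4÷4/64÷4 = 1/16

P(H_ aa L_) = 1/16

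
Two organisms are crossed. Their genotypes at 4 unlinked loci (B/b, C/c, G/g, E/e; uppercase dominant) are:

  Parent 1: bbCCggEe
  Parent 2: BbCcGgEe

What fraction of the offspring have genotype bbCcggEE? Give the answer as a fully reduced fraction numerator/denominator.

bbCCggEe gametes: bCgE×8, bCge×8
BbCcGgEe gametes: BCGE×1, BCGe×1, BCgE×1, BCge×1, BcGE×1, BcGe×1, BcgE×1, Bcge×1, bCGE×1, bCGe×1, bCgE×1, bCge×1, bcGE×1, bcGe×1, bcgE×1, bcge×1
bbCCggEe×BbCcGgEe grid (16·16=256): BbCCGgEE=8 BbCCGgEe=16 BbCCGgee=8 BbCCggEE=8 BbCCggEe=16 BbCCggee=8 BbCcGgEE=8 BbCcGgEe=16 BbCcGgee=8 BbCcggEE=8 BbCcggEe=16 BbCcggee=8 bbCCGgEE=8 bbCCGgEe=16 bbCCGgee=8 bbCCggEE=8 bbCCggEe=16 bbCCggee=8 bbCcGgEE=8 bbCcGgEe=16 bbCcGgee=8 bbCcggEE=8 bbCcggEe=16 bbCcggee=8
bbCcggEE hits 8/256; gcd=8; 8÷8/256÷8 = 1/32

P(bbCcggEE) = 1/32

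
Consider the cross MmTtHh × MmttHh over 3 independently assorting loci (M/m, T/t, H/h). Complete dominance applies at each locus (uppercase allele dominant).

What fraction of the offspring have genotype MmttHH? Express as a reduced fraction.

MmTtHh gametes: MTH×1, MTh×1, MtH×1, Mth×1, mTH×1, mTh×1, mtH×1, mth×1
MmttHh gametes: MtH×2, Mth×2, mtH×2, mth×2
MmTtHh×MmttHh grid (8·8=64): MMTtHH=2 MMTtHh=4 MMTthh=2 MMttHH=2 MMttHh=4 MMtthh=2 MmTtHH=4 MmTtHh=8 MmTthh=4 MmttHH=4 MmttHh=8 Mmtthh=4 mmTtHH=2 mmTtHh=4 mmTthh=2 mmttHH=2 mmttHh=4 mmtthh=2
MmttHH hits 4/64; gcd=4; 4÷4/64÷4 = 1/16

P(MmttHH) = 1/16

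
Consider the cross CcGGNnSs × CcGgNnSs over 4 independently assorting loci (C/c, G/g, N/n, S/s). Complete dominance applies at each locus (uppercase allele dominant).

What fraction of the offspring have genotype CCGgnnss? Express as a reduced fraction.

CcGGNnSs gametes: CGNS×2, CGNs×2, CGnS×2, CGns×2, cGNS×2, cGNs×2, cGnS×2, cGns×2
CcGgNnSs gametes: CGNS×1, CGNs×1, CGnS×1, CGns×1, CgNS×1, CgNs×1, CgnS×1, Cgns×1, cGNS×1, cGNs×1, cGnS×1, cGns×1, cgNS×1, cgNs×1, cgnS×1, cgns×1
CcGGNnSs×CcGgNnSs grid (16·16=256): CCGGNNSS=2 CCGGNNSs=4 CCGGNNss=2 CCGGNnSS=4 CCGGNnSs=8 CCGGNnss=4 CCGGnnSS=2 CCGGnnSs=4 CCGGnnss=2 CCGgNNSS=2 CCGgNNSs=4 CCGgNNss=2 CCGgNnSS=4 CCGgNnSs=8 CCGgNnss=4 CCGgnnSS=2 CCGgnnSs=4 CCGgnnss=2 CcGGNNSS=4 CcGGNNSs=8 CcGGNNss=4 CcGGNnSS=8 CcGGNnSs=16 CcGGNnss=8 CcGGnnSS=4 CcGGnnSs=8 CcGGnnss=4 CcGgNNSS=4 CcGgNNSs=8 CcGgNNss=4 CcGgNnSS=8 CcGgNnSs=16 CcGgNnss=8 CcGgnnSS=4 CcGgnnSs=8 CcGgnnss=4 ccGGNNSS=2 ccGGNNSs=4 ccGGNNss=2 ccGGNnSS=4 ccGGNnSs=8 ccGGNnss=4 ccGGnnSS=2 ccGGnnSs=4 ccGGnnss=2 ccGgNNSS=2 ccGgNNSs=4 ccGgNNss=2 ccGgNnSS=4 ccGgNnSs=8 ccGgNnss=4 ccGgnnSS=2 ccGgnnSs=4 ccGgnnss=2
CCGgnnss hits 2/256; gcd=2; 2÷2/256÷2 = 1/128

P(CCGgnnss) = 1/128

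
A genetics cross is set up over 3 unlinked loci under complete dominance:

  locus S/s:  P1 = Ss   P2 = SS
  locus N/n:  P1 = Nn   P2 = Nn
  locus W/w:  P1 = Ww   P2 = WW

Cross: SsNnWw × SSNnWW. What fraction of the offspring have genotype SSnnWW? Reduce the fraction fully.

SsNnWw gametes: SNW×1, SNw×1, SnW×1, Snw×1, sNW×1, sNw×1, snW×1, snw×1
SSNnWW gametes: SNW×4, SnW×4
SsNnWw×SSNnWW grid (8·8=64): SSNNWW=4 SSNNWw=4 SSNnWW=8 SSNnWw=8 SSnnWW=4 SSnnWw=4 SsNNWW=4 SsNNWw=4 SsNnWW=8 SsNnWw=8 SsnnWW=4 SsnnWw=4
SSnnWW hits 4/64; gcd=4; 4÷4/64÷4 = 1/16

P(SSnnWW) = 1/16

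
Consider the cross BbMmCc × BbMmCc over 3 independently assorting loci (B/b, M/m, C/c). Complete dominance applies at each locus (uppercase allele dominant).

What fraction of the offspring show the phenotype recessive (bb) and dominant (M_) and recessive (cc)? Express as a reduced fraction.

P(bb M_ cc) = 3/64

BbMmCc gametes: BMC×1, BMc×1, BmC×1, Bmc×1, bMC×1, bMc×1, bmC×1, bmc×1
BbMmCc gametes: BMC×1, BMc×1, BmC×1, Bmc×1, bMC×1, bMc×1, bmC×1, bmc×1
BbMmCc×BbMmCc grid (8·8=64): BBMMCC=1 BBMMCc=2 BBMMcc=1 BBMmCC=2 BBMmCc=4 BBMmcc=2 BBmmCC=1 BBmmCc=2 BBmmcc=1 BbMMCC=2 BbMMCc=4 BbMMcc=2 BbMmCC=4 BbMmCc=8 BbMmcc=4 BbmmCC=2 BbmmCc=4 Bbmmcc=2 bbMMCC=1 bbMMCc=2 bbMMcc=1 bbMmCC=2 bbMmCc=4 bbMmcc=2 bbmmCC=1 bbmmCc=2 bbmmcc=1
bb M_ cc hits 3/64; gcd=1; 3÷1/64÷1 = 3/64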